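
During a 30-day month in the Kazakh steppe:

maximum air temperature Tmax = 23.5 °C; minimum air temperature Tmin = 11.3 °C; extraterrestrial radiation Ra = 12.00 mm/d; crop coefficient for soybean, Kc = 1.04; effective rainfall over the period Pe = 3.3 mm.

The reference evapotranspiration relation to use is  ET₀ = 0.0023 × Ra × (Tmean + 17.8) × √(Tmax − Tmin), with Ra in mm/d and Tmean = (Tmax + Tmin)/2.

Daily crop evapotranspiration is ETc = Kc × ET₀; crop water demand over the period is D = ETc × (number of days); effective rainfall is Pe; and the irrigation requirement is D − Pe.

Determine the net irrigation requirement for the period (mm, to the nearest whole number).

103 mm

Tmean = (23.5 + 11.3)/2 = 17.40 °C
ET₀ = 0.0023 × 12.00 × (17.40 + 17.8) × √12.2 = 0.0023 × 12.00 × 35.20 × 3.4928 = 3.3933 mm/d
ETc = Kc × ET₀ = 1.04 × 3.3933 = 3.5290 mm/d
Crop demand D = ETc × 30 d = 3.5290 × 30 = 105.870 mm
D − Pe = 105.870 − 3.3 = 102.570 mm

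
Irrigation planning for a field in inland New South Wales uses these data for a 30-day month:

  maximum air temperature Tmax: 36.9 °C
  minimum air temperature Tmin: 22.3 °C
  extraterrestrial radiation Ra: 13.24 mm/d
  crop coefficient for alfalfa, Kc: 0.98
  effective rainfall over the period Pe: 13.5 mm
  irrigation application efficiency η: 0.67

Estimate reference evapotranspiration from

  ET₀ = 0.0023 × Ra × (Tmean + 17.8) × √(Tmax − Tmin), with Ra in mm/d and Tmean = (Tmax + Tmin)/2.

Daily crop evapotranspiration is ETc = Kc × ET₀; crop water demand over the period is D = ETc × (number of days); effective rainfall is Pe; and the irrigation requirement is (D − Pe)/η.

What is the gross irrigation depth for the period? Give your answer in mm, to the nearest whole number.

Tmean = (36.9 + 22.3)/2 = 29.60 °C
ET₀ = 0.0023 × 13.24 × (29.60 + 17.8) × √14.6 = 0.0023 × 13.24 × 47.40 × 3.8210 = 5.5153 mm/d
ETc = Kc × ET₀ = 0.98 × 5.5153 = 5.4050 mm/d
Crop demand D = ETc × 30 d = 5.4050 × 30 = 162.150 mm
D − Pe = 162.150 − 13.5 = 148.650 mm
Gross irrigation = 148.650 / 0.67 = 221.866 mm

222 mm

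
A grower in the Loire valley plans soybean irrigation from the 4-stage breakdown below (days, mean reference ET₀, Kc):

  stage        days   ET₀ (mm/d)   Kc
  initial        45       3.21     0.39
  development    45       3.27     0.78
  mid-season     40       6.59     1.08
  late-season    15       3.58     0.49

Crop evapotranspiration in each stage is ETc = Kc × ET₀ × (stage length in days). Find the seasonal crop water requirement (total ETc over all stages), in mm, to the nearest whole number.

initial: 0.39 × 3.21 × 45 = 56.34 mm
development: 0.78 × 3.27 × 45 = 114.78 mm
mid-season: 1.08 × 6.59 × 40 = 284.69 mm
late-season: 0.49 × 3.58 × 15 = 26.31 mm
Seasonal total = 482.12 mm

482 mm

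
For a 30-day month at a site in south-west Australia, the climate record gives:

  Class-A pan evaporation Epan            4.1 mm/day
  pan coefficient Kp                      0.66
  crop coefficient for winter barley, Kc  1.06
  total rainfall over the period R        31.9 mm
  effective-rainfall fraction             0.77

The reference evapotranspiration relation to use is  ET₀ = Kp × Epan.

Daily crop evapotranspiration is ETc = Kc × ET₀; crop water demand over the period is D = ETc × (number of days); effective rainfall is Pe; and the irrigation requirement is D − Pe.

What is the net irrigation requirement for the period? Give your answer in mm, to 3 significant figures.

61.5 mm

ET₀ = 0.66 × 4.1 = 2.7060 mm/d
ETc = Kc × ET₀ = 1.06 × 2.7060 = 2.8684 mm/d
Crop demand D = ETc × 30 d = 2.8684 × 30 = 86.052 mm
Pe = 0.77 × 31.9 = 24.563 mm
D − Pe = 86.052 − 24.563 = 61.489 mm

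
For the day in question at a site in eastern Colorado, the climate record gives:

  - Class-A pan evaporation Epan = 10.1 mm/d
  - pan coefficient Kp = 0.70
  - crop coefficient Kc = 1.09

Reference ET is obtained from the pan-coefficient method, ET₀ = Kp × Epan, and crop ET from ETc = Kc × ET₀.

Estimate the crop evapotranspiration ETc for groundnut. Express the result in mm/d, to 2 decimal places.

7.71 mm/d

ET₀ = 0.70 × 10.1 = 7.0700 mm/d
ETc = Kc × ET₀ = 1.09 × 7.0700 = 7.7063 mm/d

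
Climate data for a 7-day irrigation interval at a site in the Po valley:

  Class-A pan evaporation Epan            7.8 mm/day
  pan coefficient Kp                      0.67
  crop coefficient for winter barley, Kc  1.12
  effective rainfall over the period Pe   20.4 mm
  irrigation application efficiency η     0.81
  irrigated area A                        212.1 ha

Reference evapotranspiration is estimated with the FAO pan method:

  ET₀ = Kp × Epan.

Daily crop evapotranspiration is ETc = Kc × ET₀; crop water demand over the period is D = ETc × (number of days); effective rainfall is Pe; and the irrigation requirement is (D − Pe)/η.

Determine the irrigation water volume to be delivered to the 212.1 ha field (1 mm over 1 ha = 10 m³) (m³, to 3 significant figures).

53900 m³

ET₀ = 0.67 × 7.8 = 5.2260 mm/d
ETc = Kc × ET₀ = 1.12 × 5.2260 = 5.8531 mm/d
Crop demand D = ETc × 7 d = 5.8531 × 7 = 40.972 mm
D − Pe = 40.972 − 20.4 = 20.572 mm
Gross irrigation = 20.572 / 0.81 = 25.398 mm
Volume = 25.398 mm × 212.1 ha × 10 = 53869.2 m³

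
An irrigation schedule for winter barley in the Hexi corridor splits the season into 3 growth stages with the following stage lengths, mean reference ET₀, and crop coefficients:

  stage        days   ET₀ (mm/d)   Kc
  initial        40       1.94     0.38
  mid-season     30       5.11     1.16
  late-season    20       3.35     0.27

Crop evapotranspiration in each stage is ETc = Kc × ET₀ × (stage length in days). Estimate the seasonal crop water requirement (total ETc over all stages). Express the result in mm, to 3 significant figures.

initial: 0.38 × 1.94 × 40 = 29.49 mm
mid-season: 1.16 × 5.11 × 30 = 177.83 mm
late-season: 0.27 × 3.35 × 20 = 18.09 mm
Seasonal total = 225.41 mm

225 mm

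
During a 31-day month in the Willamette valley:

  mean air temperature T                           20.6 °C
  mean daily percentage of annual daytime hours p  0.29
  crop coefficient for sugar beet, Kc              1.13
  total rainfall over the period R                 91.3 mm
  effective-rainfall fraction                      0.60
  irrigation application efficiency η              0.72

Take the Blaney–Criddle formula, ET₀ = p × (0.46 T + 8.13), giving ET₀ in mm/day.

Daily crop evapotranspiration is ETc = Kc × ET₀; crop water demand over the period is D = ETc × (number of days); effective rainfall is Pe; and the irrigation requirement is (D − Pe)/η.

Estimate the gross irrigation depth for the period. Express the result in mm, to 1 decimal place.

ET₀ = 0.29 × (0.46 × 20.6 + 8.13) = 0.29 × 17.606 = 5.1057 mm/d
ETc = Kc × ET₀ = 1.13 × 5.1057 = 5.7694 mm/d
Crop demand D = ETc × 31 d = 5.7694 × 31 = 178.851 mm
Pe = 0.60 × 91.3 = 54.780 mm
D − Pe = 178.851 − 54.780 = 124.071 mm
Gross irrigation = 124.071 / 0.72 = 172.321 mm

172.3 mm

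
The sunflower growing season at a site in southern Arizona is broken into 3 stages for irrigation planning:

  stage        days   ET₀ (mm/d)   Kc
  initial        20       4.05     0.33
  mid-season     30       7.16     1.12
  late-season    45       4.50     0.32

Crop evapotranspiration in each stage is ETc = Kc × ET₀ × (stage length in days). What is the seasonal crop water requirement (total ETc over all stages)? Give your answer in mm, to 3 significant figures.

initial: 0.33 × 4.05 × 20 = 26.73 mm
mid-season: 1.12 × 7.16 × 30 = 240.58 mm
late-season: 0.32 × 4.50 × 45 = 64.80 mm
Seasonal total = 332.11 mm

332 mm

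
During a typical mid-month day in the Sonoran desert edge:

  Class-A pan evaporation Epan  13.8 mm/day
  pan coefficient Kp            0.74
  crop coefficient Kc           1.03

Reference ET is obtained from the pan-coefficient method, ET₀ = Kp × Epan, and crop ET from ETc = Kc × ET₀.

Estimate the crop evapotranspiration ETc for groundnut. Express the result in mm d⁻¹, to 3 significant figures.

ET₀ = 0.74 × 13.8 = 10.2120 mm/d
ETc = Kc × ET₀ = 1.03 × 10.2120 = 10.5184 mm/d

10.5 mm d⁻¹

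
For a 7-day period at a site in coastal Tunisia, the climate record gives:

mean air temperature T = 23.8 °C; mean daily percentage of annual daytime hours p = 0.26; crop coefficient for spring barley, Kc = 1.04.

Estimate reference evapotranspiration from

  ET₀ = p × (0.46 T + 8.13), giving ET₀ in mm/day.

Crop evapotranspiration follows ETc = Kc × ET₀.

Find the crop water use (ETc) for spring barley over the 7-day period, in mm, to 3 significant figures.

ET₀ = 0.26 × (0.46 × 23.8 + 8.13) = 0.26 × 19.078 = 4.9603 mm/d
ETc = Kc × ET₀ = 1.04 × 4.9603 = 5.1587 mm/d
Over 7 days: 5.1587 × 7 = 36.111 mm

36.1 mm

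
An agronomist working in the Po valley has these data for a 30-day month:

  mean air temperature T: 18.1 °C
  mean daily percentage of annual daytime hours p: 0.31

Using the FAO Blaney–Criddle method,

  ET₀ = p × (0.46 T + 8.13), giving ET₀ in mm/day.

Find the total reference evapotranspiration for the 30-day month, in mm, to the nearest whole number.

153 mm

ET₀ = 0.31 × (0.46 × 18.1 + 8.13) = 0.31 × 16.456 = 5.1014 mm/d
Monthly total = 5.1014 × 30 = 153.042 mm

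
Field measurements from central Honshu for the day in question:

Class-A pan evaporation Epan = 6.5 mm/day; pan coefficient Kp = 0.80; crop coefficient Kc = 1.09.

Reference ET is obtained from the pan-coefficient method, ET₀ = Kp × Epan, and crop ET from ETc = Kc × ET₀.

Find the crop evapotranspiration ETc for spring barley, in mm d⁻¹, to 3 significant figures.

ET₀ = 0.80 × 6.5 = 5.2000 mm/d
ETc = Kc × ET₀ = 1.09 × 5.2000 = 5.6680 mm/d

5.67 mm d⁻¹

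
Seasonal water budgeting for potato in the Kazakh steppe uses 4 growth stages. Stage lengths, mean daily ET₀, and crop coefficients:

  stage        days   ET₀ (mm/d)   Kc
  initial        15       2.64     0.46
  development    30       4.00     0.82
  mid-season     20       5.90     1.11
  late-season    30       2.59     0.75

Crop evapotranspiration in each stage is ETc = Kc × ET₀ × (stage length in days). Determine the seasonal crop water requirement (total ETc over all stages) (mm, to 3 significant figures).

306 mm

initial: 0.46 × 2.64 × 15 = 18.22 mm
development: 0.82 × 4.00 × 30 = 98.40 mm
mid-season: 1.11 × 5.90 × 20 = 130.98 mm
late-season: 0.75 × 2.59 × 30 = 58.28 mm
Seasonal total = 305.88 mm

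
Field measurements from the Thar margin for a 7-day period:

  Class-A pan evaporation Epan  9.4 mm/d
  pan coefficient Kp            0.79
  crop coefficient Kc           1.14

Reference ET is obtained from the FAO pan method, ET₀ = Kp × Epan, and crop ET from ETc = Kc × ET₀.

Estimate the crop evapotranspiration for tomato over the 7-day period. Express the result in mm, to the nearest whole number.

ET₀ = 0.79 × 9.4 = 7.4260 mm/d
ETc = Kc × ET₀ = 1.14 × 7.4260 = 8.4656 mm/d
Over 7 days: 8.4656 × 7 = 59.259 mm

59 mm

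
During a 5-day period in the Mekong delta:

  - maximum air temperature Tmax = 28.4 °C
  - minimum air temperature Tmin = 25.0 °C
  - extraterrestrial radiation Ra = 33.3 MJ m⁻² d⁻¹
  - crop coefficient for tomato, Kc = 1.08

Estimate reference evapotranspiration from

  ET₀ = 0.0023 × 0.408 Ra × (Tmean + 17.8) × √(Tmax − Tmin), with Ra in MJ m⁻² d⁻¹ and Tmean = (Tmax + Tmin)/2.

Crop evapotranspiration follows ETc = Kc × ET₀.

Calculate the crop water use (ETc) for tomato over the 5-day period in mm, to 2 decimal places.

13.85 mm

Tmean = (28.4 + 25.0)/2 = 26.70 °C
0.408 Ra = 0.408 × 33.3 = 13.5864 mm/d equivalent
ET₀ = 0.0023 × 13.5864 × (26.70 + 17.8) × √3.4 = 0.0023 × 13.5864 × 44.50 × 1.8439 = 2.5641 mm/d
ETc = Kc × ET₀ = 1.08 × 2.5641 = 2.7692 mm/d
Over 5 days: 2.7692 × 5 = 13.846 mm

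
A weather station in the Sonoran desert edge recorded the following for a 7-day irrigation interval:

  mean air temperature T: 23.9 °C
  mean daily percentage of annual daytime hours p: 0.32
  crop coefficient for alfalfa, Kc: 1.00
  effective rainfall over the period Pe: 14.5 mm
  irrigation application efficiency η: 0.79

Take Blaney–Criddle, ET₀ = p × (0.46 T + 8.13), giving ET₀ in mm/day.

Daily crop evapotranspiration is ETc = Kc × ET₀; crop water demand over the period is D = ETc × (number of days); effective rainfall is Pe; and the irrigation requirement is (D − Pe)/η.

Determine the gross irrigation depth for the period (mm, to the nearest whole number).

36 mm

ET₀ = 0.32 × (0.46 × 23.9 + 8.13) = 0.32 × 19.124 = 6.1197 mm/d
ETc = Kc × ET₀ = 1.00 × 6.1197 = 6.1197 mm/d
Crop demand D = ETc × 7 d = 6.1197 × 7 = 42.838 mm
D − Pe = 42.838 − 14.5 = 28.338 mm
Gross irrigation = 28.338 / 0.79 = 35.871 mm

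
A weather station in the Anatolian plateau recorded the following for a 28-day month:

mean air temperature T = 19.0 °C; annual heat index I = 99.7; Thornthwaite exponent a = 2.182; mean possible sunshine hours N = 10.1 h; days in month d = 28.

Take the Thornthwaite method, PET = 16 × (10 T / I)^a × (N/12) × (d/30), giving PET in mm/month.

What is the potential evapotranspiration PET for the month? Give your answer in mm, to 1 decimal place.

10T/I = 10 × 19.0 / 99.7 = 1.9057
(10T/I)^a = 1.9057^2.182 = 4.0839
Uncorrected PET = 16 × 4.0839 = 65.342 mm
Correction = (N/12)(d/30) = (10.1/12)(28/30) = 0.7856
PET = 65.342 × 0.7856 = 51.333 mm/month

51.3 mm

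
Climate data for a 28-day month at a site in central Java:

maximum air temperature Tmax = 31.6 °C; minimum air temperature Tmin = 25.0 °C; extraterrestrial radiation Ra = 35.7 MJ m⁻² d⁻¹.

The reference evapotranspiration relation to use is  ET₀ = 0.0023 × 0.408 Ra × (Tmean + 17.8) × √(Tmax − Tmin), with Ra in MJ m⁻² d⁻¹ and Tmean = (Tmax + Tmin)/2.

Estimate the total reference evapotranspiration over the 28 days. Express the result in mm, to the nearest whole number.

Tmean = (31.6 + 25.0)/2 = 28.30 °C
0.408 Ra = 0.408 × 35.7 = 14.5656 mm/d equivalent
ET₀ = 0.0023 × 14.5656 × (28.30 + 17.8) × √6.6 = 0.0023 × 14.5656 × 46.10 × 2.5690 = 3.9675 mm/d
Over 28 days: 3.9675 × 28 = 111.090 mm

111 mm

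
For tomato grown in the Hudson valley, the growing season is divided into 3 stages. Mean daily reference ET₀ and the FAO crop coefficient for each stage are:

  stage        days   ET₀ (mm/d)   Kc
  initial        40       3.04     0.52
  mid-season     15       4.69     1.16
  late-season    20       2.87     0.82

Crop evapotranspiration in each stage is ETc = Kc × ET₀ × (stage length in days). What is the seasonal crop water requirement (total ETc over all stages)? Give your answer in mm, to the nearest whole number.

initial: 0.52 × 3.04 × 40 = 63.23 mm
mid-season: 1.16 × 4.69 × 15 = 81.61 mm
late-season: 0.82 × 2.87 × 20 = 47.07 mm
Seasonal total = 191.91 mm

192 mm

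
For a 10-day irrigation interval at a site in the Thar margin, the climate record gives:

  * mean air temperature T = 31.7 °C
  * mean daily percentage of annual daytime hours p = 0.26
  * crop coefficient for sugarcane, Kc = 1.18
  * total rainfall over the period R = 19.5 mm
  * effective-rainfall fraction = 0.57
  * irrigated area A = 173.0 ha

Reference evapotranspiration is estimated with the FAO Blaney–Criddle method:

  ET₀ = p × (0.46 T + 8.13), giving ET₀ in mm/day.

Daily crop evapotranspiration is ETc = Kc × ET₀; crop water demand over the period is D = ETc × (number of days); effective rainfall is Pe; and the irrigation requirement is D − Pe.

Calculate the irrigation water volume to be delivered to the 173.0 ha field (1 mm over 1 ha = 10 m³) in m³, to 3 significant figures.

ET₀ = 0.26 × (0.46 × 31.7 + 8.13) = 0.26 × 22.712 = 5.9051 mm/d
ETc = Kc × ET₀ = 1.18 × 5.9051 = 6.9680 mm/d
Crop demand D = ETc × 10 d = 6.9680 × 10 = 69.680 mm
Pe = 0.57 × 19.5 = 11.115 mm
D − Pe = 69.680 − 11.115 = 58.565 mm
Volume = 58.565 mm × 173.0 ha × 10 = 101317.5 m³

101000 m³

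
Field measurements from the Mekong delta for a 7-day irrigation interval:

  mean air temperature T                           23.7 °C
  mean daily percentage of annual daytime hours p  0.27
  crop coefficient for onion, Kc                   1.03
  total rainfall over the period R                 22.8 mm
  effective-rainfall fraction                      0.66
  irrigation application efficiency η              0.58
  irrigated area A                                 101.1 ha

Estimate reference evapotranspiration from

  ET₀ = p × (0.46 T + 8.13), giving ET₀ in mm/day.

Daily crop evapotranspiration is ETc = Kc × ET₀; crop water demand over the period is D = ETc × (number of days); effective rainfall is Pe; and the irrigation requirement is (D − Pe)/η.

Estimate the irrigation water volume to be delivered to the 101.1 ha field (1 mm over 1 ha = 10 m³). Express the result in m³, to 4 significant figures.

38350 m³

ET₀ = 0.27 × (0.46 × 23.7 + 8.13) = 0.27 × 19.032 = 5.1386 mm/d
ETc = Kc × ET₀ = 1.03 × 5.1386 = 5.2928 mm/d
Crop demand D = ETc × 7 d = 5.2928 × 7 = 37.050 mm
Pe = 0.66 × 22.8 = 15.048 mm
D − Pe = 37.050 − 15.048 = 22.002 mm
Gross irrigation = 22.002 / 0.58 = 37.934 mm
Volume = 37.934 mm × 101.1 ha × 10 = 38351.3 m³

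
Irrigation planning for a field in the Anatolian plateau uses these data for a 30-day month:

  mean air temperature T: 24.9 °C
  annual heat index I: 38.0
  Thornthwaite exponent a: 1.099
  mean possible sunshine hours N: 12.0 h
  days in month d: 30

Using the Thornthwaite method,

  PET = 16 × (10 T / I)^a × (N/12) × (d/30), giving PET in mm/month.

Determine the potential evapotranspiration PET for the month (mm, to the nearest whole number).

126 mm

10T/I = 10 × 24.9 / 38.0 = 6.5526
(10T/I)^a = 6.5526^1.099 = 7.8929
Uncorrected PET = 16 × 7.8929 = 126.286 mm
Correction = (N/12)(d/30) = (12.0/12)(30/30) = 1.0000
PET = 126.286 × 1.0000 = 126.286 mm/month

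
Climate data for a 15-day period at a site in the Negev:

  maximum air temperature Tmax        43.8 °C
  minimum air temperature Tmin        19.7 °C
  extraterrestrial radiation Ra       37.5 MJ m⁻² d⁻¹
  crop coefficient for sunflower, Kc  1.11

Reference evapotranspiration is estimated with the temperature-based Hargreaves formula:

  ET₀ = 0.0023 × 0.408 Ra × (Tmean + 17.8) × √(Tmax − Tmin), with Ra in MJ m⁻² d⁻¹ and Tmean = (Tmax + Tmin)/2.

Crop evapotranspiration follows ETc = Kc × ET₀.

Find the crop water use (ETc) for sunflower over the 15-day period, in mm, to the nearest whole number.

Tmean = (43.8 + 19.7)/2 = 31.75 °C
0.408 Ra = 0.408 × 37.5 = 15.3000 mm/d equivalent
ET₀ = 0.0023 × 15.3000 × (31.75 + 17.8) × √24.1 = 0.0023 × 15.3000 × 49.55 × 4.9092 = 8.5600 mm/d
ETc = Kc × ET₀ = 1.11 × 8.5600 = 9.5016 mm/d
Over 15 days: 9.5016 × 15 = 142.524 mm

143 mm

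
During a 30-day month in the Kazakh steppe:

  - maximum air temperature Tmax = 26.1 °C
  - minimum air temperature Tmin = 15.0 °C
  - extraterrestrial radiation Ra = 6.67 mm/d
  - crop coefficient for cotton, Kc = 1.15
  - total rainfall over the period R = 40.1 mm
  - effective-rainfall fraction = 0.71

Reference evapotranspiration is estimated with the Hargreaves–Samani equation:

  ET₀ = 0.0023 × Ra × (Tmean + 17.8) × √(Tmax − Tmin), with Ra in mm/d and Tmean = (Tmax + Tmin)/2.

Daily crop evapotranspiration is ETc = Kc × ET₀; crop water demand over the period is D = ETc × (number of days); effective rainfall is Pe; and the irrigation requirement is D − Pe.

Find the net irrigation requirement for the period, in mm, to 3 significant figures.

39.2 mm

Tmean = (26.1 + 15.0)/2 = 20.55 °C
ET₀ = 0.0023 × 6.67 × (20.55 + 17.8) × √11.1 = 0.0023 × 6.67 × 38.35 × 3.3317 = 1.9601 mm/d
ETc = Kc × ET₀ = 1.15 × 1.9601 = 2.2541 mm/d
Crop demand D = ETc × 30 d = 2.2541 × 30 = 67.623 mm
Pe = 0.71 × 40.1 = 28.471 mm
D − Pe = 67.623 − 28.471 = 39.152 mm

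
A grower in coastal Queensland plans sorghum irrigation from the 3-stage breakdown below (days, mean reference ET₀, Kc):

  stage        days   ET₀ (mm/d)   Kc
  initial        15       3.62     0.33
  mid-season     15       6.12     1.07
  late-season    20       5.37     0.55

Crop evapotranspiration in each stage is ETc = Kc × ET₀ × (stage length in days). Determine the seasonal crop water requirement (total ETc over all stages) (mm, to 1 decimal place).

initial: 0.33 × 3.62 × 15 = 17.92 mm
mid-season: 1.07 × 6.12 × 15 = 98.23 mm
late-season: 0.55 × 5.37 × 20 = 59.07 mm
Seasonal total = 175.22 mm

175.2 mm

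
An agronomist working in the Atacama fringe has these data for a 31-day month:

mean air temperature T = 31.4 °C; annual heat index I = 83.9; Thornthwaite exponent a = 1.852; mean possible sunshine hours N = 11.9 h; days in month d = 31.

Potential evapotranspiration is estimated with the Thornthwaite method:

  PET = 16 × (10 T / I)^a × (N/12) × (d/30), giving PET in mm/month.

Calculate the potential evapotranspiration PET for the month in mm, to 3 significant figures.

10T/I = 10 × 31.4 / 83.9 = 3.7426
(10T/I)^a = 3.7426^1.852 = 11.5217
Uncorrected PET = 16 × 11.5217 = 184.347 mm
Correction = (N/12)(d/30) = (11.9/12)(31/30) = 1.0247
PET = 184.347 × 1.0247 = 188.900 mm/month

189 mm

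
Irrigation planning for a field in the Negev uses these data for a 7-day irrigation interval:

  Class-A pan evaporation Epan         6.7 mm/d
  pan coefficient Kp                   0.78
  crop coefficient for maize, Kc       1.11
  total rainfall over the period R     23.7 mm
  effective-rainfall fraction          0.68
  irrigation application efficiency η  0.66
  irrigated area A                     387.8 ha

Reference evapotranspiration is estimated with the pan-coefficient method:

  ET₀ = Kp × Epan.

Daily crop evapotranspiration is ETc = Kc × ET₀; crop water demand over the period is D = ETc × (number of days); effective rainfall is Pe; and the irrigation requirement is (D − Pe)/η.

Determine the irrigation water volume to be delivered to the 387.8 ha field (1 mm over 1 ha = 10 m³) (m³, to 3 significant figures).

ET₀ = 0.78 × 6.7 = 5.2260 mm/d
ETc = Kc × ET₀ = 1.11 × 5.2260 = 5.8009 mm/d
Crop demand D = ETc × 7 d = 5.8009 × 7 = 40.606 mm
Pe = 0.68 × 23.7 = 16.116 mm
D − Pe = 40.606 − 16.116 = 24.490 mm
Gross irrigation = 24.490 / 0.66 = 37.106 mm
Volume = 37.106 mm × 387.8 ha × 10 = 143897.1 m³

144000 m³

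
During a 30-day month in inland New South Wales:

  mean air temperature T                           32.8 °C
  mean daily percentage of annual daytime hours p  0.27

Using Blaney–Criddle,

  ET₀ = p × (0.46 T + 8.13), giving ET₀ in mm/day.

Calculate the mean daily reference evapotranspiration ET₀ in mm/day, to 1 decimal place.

6.3 mm/day

ET₀ = 0.27 × (0.46 × 32.8 + 8.13) = 0.27 × 23.218 = 6.2689 mm/d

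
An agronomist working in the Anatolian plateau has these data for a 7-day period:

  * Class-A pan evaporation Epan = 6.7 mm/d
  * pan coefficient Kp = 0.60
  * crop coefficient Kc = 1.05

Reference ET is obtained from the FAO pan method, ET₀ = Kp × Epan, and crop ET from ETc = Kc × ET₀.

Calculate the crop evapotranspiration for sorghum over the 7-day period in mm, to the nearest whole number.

30 mm

ET₀ = 0.60 × 6.7 = 4.0200 mm/d
ETc = Kc × ET₀ = 1.05 × 4.0200 = 4.2210 mm/d
Over 7 days: 4.2210 × 7 = 29.547 mm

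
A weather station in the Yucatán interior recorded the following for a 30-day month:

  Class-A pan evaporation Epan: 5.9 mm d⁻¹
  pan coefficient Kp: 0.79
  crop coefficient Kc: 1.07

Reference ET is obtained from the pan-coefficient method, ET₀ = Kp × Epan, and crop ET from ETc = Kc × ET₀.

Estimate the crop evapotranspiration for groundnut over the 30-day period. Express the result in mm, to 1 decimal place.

ET₀ = 0.79 × 5.9 = 4.6610 mm/d
ETc = Kc × ET₀ = 1.07 × 4.6610 = 4.9873 mm/d
Over 30 days: 4.9873 × 30 = 149.619 mm

149.6 mm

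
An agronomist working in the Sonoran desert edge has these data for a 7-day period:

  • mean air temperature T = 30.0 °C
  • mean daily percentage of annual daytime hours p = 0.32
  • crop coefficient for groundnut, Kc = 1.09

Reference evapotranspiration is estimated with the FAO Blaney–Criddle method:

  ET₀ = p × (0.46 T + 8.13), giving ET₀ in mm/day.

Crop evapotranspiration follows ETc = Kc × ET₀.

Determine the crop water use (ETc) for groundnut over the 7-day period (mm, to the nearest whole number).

ET₀ = 0.32 × (0.46 × 30.0 + 8.13) = 0.32 × 21.930 = 7.0176 mm/d
ETc = Kc × ET₀ = 1.09 × 7.0176 = 7.6492 mm/d
Over 7 days: 7.6492 × 7 = 53.544 mm

54 mm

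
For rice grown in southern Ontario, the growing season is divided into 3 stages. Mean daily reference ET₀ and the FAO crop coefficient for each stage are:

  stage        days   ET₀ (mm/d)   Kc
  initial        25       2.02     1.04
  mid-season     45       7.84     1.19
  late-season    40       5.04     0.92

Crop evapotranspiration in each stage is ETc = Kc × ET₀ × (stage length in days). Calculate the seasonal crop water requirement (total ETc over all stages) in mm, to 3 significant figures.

initial: 1.04 × 2.02 × 25 = 52.52 mm
mid-season: 1.19 × 7.84 × 45 = 419.83 mm
late-season: 0.92 × 5.04 × 40 = 185.47 mm
Seasonal total = 657.82 mm

658 mm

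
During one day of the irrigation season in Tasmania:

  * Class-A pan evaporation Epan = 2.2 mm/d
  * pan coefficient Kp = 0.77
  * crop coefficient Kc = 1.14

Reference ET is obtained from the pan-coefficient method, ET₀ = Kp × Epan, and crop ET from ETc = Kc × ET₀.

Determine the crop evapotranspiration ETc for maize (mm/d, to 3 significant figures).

1.93 mm/d

ET₀ = 0.77 × 2.2 = 1.6940 mm/d
ETc = Kc × ET₀ = 1.14 × 1.6940 = 1.9312 mm/d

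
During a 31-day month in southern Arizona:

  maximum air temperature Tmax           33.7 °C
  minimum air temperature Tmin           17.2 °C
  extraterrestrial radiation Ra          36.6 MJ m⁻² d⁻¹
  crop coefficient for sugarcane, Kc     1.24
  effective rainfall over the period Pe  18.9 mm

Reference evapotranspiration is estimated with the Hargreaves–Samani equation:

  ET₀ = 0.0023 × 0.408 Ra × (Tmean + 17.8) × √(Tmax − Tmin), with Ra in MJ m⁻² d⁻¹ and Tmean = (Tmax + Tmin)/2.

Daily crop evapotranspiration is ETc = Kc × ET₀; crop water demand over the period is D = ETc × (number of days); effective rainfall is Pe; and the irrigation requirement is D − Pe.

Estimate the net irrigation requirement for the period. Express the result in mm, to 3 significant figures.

Tmean = (33.7 + 17.2)/2 = 25.45 °C
0.408 Ra = 0.408 × 36.6 = 14.9328 mm/d equivalent
ET₀ = 0.0023 × 14.9328 × (25.45 + 17.8) × √16.5 = 0.0023 × 14.9328 × 43.25 × 4.0620 = 6.0339 mm/d
ETc = Kc × ET₀ = 1.24 × 6.0339 = 7.4820 mm/d
Crop demand D = ETc × 31 d = 7.4820 × 31 = 231.942 mm
D − Pe = 231.942 − 18.9 = 213.042 mm

213 mm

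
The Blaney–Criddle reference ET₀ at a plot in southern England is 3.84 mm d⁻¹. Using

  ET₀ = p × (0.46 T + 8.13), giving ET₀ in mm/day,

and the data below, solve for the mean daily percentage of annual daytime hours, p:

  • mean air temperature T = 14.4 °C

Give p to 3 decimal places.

p = ET₀ / (0.46 T + 8.13) = 3.84 / (0.46 × 14.4 + 8.13) = 3.84 / 14.754 = 0.2603

0.260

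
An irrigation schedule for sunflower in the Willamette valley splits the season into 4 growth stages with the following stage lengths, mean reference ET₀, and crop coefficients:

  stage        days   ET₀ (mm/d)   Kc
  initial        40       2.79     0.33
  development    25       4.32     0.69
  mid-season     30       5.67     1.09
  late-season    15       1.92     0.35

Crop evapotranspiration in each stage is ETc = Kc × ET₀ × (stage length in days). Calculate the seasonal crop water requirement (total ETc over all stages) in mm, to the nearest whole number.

307 mm

initial: 0.33 × 2.79 × 40 = 36.83 mm
development: 0.69 × 4.32 × 25 = 74.52 mm
mid-season: 1.09 × 5.67 × 30 = 185.41 mm
late-season: 0.35 × 1.92 × 15 = 10.08 mm
Seasonal total = 306.84 mm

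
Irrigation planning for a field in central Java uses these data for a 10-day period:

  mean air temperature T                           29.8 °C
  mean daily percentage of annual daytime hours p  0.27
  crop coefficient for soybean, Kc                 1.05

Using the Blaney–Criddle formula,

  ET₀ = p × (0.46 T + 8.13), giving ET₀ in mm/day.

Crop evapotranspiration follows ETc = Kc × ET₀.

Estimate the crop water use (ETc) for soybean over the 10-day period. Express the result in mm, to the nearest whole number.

ET₀ = 0.27 × (0.46 × 29.8 + 8.13) = 0.27 × 21.838 = 5.8963 mm/d
ETc = Kc × ET₀ = 1.05 × 5.8963 = 6.1911 mm/d
Over 10 days: 6.1911 × 10 = 61.911 mm

62 mm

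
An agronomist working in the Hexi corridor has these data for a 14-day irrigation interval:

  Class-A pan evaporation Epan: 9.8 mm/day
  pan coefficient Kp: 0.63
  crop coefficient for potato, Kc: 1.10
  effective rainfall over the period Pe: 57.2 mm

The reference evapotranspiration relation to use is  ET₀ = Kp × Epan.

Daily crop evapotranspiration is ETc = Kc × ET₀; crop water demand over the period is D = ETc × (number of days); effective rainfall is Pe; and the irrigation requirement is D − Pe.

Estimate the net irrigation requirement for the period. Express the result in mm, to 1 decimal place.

ET₀ = 0.63 × 9.8 = 6.1740 mm/d
ETc = Kc × ET₀ = 1.10 × 6.1740 = 6.7914 mm/d
Crop demand D = ETc × 14 d = 6.7914 × 14 = 95.080 mm
D − Pe = 95.080 − 57.2 = 37.880 mm

37.9 mm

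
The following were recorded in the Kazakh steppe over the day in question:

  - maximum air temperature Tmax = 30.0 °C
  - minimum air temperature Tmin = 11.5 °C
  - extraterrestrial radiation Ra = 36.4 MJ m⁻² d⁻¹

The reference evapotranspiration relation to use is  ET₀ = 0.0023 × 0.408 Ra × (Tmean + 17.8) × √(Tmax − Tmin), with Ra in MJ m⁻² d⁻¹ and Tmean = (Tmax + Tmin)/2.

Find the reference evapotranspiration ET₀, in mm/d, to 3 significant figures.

5.66 mm/d

Tmean = (30.0 + 11.5)/2 = 20.75 °C
0.408 Ra = 0.408 × 36.4 = 14.8512 mm/d equivalent
ET₀ = 0.0023 × 14.8512 × (20.75 + 17.8) × √18.5 = 0.0023 × 14.8512 × 38.55 × 4.3012 = 5.6637 mm/d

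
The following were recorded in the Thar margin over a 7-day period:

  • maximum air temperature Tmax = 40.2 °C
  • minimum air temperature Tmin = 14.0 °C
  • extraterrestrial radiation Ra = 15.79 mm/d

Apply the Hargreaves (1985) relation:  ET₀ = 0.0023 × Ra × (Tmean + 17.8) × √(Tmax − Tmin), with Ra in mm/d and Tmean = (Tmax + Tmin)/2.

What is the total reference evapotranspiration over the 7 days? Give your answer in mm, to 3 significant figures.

58.4 mm

Tmean = (40.2 + 14.0)/2 = 27.10 °C
ET₀ = 0.0023 × 15.79 × (27.10 + 17.8) × √26.2 = 0.0023 × 15.79 × 44.90 × 5.1186 = 8.3466 mm/d
Over 7 days: 8.3466 × 7 = 58.426 mm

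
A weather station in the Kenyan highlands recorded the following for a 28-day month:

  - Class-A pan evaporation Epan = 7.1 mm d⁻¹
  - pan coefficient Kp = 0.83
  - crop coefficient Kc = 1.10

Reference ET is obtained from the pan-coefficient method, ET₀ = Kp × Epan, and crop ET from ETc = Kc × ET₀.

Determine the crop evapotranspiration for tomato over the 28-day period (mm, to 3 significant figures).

182 mm

ET₀ = 0.83 × 7.1 = 5.8930 mm/d
ETc = Kc × ET₀ = 1.10 × 5.8930 = 6.4823 mm/d
Over 28 days: 6.4823 × 28 = 181.504 mm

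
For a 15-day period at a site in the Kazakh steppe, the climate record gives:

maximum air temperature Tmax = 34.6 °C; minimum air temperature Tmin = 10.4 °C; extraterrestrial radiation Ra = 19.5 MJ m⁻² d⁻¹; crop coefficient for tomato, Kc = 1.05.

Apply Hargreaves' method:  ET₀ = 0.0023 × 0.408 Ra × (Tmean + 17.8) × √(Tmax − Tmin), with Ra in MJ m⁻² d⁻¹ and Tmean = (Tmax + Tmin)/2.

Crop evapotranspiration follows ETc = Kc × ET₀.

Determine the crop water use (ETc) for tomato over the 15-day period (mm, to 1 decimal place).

57.1 mm

Tmean = (34.6 + 10.4)/2 = 22.50 °C
0.408 Ra = 0.408 × 19.5 = 7.9560 mm/d equivalent
ET₀ = 0.0023 × 7.9560 × (22.50 + 17.8) × √24.2 = 0.0023 × 7.9560 × 40.30 × 4.9193 = 3.6277 mm/d
ETc = Kc × ET₀ = 1.05 × 3.6277 = 3.8091 mm/d
Over 15 days: 3.8091 × 15 = 57.137 mm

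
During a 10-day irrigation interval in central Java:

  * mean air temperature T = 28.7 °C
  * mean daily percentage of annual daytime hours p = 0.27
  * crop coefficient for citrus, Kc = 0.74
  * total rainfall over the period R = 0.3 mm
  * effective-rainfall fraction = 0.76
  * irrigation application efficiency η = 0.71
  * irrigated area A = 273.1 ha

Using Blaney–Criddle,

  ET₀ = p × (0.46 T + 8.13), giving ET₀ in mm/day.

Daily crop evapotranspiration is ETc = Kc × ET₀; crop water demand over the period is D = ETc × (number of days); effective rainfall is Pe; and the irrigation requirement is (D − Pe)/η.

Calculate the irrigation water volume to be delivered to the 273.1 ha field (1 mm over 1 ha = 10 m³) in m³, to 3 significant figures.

163000 m³

ET₀ = 0.27 × (0.46 × 28.7 + 8.13) = 0.27 × 21.332 = 5.7596 mm/d
ETc = Kc × ET₀ = 0.74 × 5.7596 = 4.2621 mm/d
Crop demand D = ETc × 10 d = 4.2621 × 10 = 42.621 mm
Pe = 0.76 × 0.3 = 0.228 mm
D − Pe = 42.621 − 0.228 = 42.393 mm
Gross irrigation = 42.393 / 0.71 = 59.708 mm
Volume = 59.708 mm × 273.1 ha × 10 = 163062.5 m³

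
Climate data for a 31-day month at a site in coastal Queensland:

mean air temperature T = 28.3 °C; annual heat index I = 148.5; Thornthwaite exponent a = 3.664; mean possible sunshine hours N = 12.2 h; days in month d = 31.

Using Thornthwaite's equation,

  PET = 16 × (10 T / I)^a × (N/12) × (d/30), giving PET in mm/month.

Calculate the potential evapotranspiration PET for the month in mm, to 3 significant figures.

179 mm

10T/I = 10 × 28.3 / 148.5 = 1.9057
(10T/I)^a = 1.9057^3.664 = 10.6199
Uncorrected PET = 16 × 10.6199 = 169.918 mm
Correction = (N/12)(d/30) = (12.2/12)(31/30) = 1.0506
PET = 169.918 × 1.0506 = 178.516 mm/month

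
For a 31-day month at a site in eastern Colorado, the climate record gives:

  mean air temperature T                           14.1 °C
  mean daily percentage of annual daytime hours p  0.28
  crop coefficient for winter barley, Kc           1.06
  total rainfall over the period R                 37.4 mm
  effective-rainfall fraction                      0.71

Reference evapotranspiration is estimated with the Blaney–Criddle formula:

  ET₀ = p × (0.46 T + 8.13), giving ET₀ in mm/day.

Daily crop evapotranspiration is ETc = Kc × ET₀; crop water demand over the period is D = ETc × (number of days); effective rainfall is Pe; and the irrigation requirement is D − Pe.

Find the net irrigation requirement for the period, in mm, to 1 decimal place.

ET₀ = 0.28 × (0.46 × 14.1 + 8.13) = 0.28 × 14.616 = 4.0925 mm/d
ETc = Kc × ET₀ = 1.06 × 4.0925 = 4.3381 mm/d
Crop demand D = ETc × 31 d = 4.3381 × 31 = 134.481 mm
Pe = 0.71 × 37.4 = 26.554 mm
D − Pe = 134.481 − 26.554 = 107.927 mm

107.9 mm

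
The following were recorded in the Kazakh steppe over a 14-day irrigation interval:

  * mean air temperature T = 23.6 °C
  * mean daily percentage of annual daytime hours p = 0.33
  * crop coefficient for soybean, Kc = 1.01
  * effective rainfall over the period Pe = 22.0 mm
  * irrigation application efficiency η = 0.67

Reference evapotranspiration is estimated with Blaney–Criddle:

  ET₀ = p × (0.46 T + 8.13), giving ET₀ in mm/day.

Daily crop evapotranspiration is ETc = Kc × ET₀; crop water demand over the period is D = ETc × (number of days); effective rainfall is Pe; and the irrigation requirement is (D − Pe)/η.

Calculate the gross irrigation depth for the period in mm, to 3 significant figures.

ET₀ = 0.33 × (0.46 × 23.6 + 8.13) = 0.33 × 18.986 = 6.2654 mm/d
ETc = Kc × ET₀ = 1.01 × 6.2654 = 6.3281 mm/d
Crop demand D = ETc × 14 d = 6.3281 × 14 = 88.593 mm
D − Pe = 88.593 − 22.0 = 66.593 mm
Gross irrigation = 66.593 / 0.67 = 99.393 mm

99.4 mm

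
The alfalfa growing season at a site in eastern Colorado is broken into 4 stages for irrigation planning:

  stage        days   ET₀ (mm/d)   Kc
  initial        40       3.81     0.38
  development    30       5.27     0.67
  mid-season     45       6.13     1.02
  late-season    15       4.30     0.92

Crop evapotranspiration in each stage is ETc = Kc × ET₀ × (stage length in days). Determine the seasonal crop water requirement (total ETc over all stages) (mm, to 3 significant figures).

505 mm

initial: 0.38 × 3.81 × 40 = 57.91 mm
development: 0.67 × 5.27 × 30 = 105.93 mm
mid-season: 1.02 × 6.13 × 45 = 281.37 mm
late-season: 0.92 × 4.30 × 15 = 59.34 mm
Seasonal total = 504.55 mm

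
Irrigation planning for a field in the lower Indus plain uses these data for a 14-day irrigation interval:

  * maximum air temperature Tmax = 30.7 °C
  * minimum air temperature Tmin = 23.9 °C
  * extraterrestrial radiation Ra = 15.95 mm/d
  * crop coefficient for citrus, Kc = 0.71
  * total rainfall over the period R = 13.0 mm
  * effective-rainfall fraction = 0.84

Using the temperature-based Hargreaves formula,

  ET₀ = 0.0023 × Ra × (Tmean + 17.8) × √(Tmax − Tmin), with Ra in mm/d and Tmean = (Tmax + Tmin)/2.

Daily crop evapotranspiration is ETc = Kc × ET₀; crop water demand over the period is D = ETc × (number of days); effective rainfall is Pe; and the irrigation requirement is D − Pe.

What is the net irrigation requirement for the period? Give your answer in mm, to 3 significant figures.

Tmean = (30.7 + 23.9)/2 = 27.30 °C
ET₀ = 0.0023 × 15.95 × (27.30 + 17.8) × √6.8 = 0.0023 × 15.95 × 45.10 × 2.6077 = 4.3144 mm/d
ETc = Kc × ET₀ = 0.71 × 4.3144 = 3.0632 mm/d
Crop demand D = ETc × 14 d = 3.0632 × 14 = 42.885 mm
Pe = 0.84 × 13.0 = 10.920 mm
D − Pe = 42.885 − 10.920 = 31.965 mm

32.0 mm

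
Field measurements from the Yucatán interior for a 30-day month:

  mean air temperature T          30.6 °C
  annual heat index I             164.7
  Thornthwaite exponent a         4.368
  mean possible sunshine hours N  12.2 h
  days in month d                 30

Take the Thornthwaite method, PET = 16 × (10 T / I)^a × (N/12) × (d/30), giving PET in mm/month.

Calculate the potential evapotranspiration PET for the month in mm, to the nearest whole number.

243 mm

10T/I = 10 × 30.6 / 164.7 = 1.8579
(10T/I)^a = 1.8579^4.368 = 14.9654
Uncorrected PET = 16 × 14.9654 = 239.446 mm
Correction = (N/12)(d/30) = (12.2/12)(30/30) = 1.0167
PET = 239.446 × 1.0167 = 243.445 mm/month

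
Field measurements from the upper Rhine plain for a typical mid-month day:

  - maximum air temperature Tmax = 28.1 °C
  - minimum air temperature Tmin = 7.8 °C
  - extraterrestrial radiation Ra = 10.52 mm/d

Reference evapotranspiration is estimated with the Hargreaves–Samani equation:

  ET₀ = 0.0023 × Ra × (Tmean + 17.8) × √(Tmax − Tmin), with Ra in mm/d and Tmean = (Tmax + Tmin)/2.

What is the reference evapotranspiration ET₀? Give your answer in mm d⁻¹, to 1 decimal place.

3.9 mm d⁻¹

Tmean = (28.1 + 7.8)/2 = 17.95 °C
ET₀ = 0.0023 × 10.52 × (17.95 + 17.8) × √20.3 = 0.0023 × 10.52 × 35.75 × 4.5056 = 3.8974 mm/d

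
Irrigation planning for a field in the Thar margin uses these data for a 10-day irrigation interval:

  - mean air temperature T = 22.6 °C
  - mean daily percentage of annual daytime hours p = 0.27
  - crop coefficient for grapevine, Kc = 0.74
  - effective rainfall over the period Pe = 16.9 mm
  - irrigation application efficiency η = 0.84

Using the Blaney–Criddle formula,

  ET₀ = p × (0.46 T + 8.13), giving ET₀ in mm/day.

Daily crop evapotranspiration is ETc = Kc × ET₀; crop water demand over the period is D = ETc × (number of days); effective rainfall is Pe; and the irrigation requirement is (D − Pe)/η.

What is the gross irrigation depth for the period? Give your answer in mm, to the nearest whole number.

24 mm

ET₀ = 0.27 × (0.46 × 22.6 + 8.13) = 0.27 × 18.526 = 5.0020 mm/d
ETc = Kc × ET₀ = 0.74 × 5.0020 = 3.7015 mm/d
Crop demand D = ETc × 10 d = 3.7015 × 10 = 37.015 mm
D − Pe = 37.015 − 16.9 = 20.115 mm
Gross irrigation = 20.115 / 0.84 = 23.946 mm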